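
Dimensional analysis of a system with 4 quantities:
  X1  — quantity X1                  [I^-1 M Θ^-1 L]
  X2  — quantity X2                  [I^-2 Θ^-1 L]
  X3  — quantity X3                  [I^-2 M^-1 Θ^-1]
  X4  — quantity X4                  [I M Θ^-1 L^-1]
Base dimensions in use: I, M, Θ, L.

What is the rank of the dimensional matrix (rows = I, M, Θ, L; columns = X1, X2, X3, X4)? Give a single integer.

3

Exponent matrix [I,M,Θ,L] × [X1,X2,X3,X4]:
  I: [-1 -2 -2  1]
  M: [ 1  0 -1  1]
  Θ: [-1 -1 -1 -1]
  L: [ 1  1  0 -1]
Row reduction gives pivot columns X1,X2,X3; rank = 3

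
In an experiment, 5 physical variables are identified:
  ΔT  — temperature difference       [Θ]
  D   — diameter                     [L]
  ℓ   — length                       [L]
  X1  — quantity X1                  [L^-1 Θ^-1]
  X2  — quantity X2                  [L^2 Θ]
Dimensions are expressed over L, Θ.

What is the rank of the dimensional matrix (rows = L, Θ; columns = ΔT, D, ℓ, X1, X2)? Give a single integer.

2

Dimensional matrix (L×Θ by ΔT×D×ℓ×X1×X2):
  L: [ 0  1  1 -1  2]
  Θ: [ 1  0  0 -1  1]
Echelon form has 2 nonzero rows (pivots: ΔT,D)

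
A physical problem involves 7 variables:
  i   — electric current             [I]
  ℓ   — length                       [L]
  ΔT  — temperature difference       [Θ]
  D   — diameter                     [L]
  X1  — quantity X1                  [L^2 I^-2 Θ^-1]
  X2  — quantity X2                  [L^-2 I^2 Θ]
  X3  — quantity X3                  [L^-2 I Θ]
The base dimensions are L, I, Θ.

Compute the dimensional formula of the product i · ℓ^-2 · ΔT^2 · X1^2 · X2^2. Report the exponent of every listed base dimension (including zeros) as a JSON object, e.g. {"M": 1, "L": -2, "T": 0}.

{"L": -2, "I": 1, "Θ": 2}

Write exponents as rows L,I,Θ / cols i,ℓ,ΔT,D,X1,X2,X3:
  L: [ 0  1  0  1  2 -2 -2]
  I: [ 1  0  0  0 -2  2  1]
  Θ: [ 0  0  1  0 -1  1  1]
  [L]: (1)·0+(-2)·1+(2)·0+(2)·2+(2)·-2 = -2
  [I]: (1)·1+(-2)·0+(2)·0+(2)·-2+(2)·2 = 1
  [Θ]: (1)·0+(-2)·0+(2)·1+(2)·-1+(2)·1 = 2
⇒ L^-2 I Θ^2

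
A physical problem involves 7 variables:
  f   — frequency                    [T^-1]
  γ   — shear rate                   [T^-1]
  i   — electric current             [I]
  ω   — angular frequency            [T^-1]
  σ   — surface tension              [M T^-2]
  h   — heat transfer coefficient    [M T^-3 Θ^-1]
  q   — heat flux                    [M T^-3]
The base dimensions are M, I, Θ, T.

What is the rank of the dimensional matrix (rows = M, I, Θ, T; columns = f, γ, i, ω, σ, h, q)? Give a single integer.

Dimensional matrix (M×I×Θ×T by f×γ×i×ω×σ×h×q):
  M: [ 0  0  0  0  1  1  1]
  I: [ 0  0  1  0  0  0  0]
  Θ: [ 0  0  0  0  0 -1  0]
  T: [-1 -1  0 -1 -2 -3 -3]
Row reduction gives pivot columns f,i,σ,h; rank = 4

4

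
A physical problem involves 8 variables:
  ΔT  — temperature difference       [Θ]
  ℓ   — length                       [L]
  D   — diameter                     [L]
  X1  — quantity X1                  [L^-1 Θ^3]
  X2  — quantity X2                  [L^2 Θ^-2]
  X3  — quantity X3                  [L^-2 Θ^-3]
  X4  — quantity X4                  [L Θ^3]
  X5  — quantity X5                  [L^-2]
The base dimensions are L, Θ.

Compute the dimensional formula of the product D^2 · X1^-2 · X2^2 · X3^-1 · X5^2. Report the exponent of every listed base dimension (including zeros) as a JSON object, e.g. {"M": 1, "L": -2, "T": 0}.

Dimensional matrix (L×Θ by ΔT×ℓ×D×X1×X2×X3×X4×X5):
  L: [ 0  1  1 -1  2 -2  1 -2]
  Θ: [ 1  0  0  3 -2 -3  3  0]
  [L]: (2)·1+(-2)·-1+(2)·2+(-1)·-2+(2)·-2 = 6
  [Θ]: (2)·0+(-2)·3+(2)·-2+(-1)·-3+(2)·0 = -7
⇒ L^6 Θ^-7

{"L": 6, "Θ": -7}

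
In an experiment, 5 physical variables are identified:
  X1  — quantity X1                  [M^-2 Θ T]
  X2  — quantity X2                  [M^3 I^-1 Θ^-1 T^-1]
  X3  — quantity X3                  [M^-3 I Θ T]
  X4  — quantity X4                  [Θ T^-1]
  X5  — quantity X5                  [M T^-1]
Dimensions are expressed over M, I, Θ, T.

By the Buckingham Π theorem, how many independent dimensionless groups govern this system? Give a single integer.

Exponent matrix [M,I,Θ,T] × [X1,X2,X3,X4,X5]:
  M: [-2  3 -3  0  1]
  I: [ 0 -1  1  0  0]
  Θ: [ 1 -1  1  1  0]
  T: [ 1 -1  1 -1 -1]
RREF → pivots at {X1,X2,X4} ⇒ r = 3
Π count = n − r = 5 − 3 = 2

2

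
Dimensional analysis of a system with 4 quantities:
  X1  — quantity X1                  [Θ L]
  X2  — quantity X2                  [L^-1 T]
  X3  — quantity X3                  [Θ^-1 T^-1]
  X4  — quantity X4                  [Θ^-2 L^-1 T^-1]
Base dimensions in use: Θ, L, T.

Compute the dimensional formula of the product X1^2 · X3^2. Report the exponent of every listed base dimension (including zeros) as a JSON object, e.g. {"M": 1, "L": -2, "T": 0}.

Dimensional matrix (Θ×L×T by X1×X2×X3×X4):
  Θ: [ 1  0 -1 -2]
  L: [ 1 -1  0 -1]
  T: [ 0  1 -1 -1]
  [Θ]: (2)·1+(2)·-1 = 0
  [L]: (2)·1+(2)·0 = 2
  [T]: (2)·0+(2)·-1 = -2
⇒ L^2 T^-2

{"Θ": 0, "L": 2, "T": -2}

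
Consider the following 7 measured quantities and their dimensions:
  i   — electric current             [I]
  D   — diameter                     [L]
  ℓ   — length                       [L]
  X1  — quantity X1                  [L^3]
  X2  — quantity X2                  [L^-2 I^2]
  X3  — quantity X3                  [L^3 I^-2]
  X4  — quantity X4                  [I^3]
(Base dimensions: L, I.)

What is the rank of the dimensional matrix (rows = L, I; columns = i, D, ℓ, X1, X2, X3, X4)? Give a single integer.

2

Exponent matrix [L,I] × [i,D,ℓ,X1,X2,X3,X4]:
  L: [ 0  1  1  3 -2  3  0]
  I: [ 1  0  0  0  2 -2  3]
Echelon form has 2 nonzero rows (pivots: i,D)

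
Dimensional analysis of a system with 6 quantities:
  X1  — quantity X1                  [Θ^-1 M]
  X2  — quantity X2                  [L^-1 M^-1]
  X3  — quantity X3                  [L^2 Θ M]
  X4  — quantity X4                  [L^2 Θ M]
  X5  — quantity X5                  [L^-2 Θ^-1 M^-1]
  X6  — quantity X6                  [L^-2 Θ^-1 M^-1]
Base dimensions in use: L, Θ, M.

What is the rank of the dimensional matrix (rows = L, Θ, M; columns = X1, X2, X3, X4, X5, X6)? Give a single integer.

2

Exponent matrix [L,Θ,M] × [X1,X2,X3,X4,X5,X6]:
  L: [ 0 -1  2  2 -2 -2]
  Θ: [-1  0  1  1 -1 -1]
  M: [ 1 -1  1  1 -1 -1]
RREF → pivots at {X1,X2} ⇒ r = 2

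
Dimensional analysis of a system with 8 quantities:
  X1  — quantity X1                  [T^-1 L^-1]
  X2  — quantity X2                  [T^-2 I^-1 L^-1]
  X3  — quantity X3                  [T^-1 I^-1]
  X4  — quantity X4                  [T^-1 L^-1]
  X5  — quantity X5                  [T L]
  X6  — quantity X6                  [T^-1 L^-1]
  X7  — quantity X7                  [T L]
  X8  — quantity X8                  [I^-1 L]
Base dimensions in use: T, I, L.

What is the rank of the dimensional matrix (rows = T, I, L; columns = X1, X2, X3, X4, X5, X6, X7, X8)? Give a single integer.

2

Dimensional matrix (T×I×L by X1×X2×X3×X4×X5×X6×X7×X8):
  T: [-1 -2 -1 -1  1 -1  1  0]
  I: [ 0 -1 -1  0  0  0  0 -1]
  L: [-1 -1  0 -1  1 -1  1  1]
Row reduction gives pivot columns X1,X2; rank = 2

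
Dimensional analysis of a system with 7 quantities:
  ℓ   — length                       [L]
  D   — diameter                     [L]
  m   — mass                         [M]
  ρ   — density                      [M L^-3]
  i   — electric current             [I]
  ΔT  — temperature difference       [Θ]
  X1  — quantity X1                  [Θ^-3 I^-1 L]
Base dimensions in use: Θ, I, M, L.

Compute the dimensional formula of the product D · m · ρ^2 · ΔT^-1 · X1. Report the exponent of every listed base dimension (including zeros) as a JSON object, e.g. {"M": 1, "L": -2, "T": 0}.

Write exponents as rows Θ,I,M,L / cols ℓ,D,m,ρ,i,ΔT,X1:
  Θ: [ 0  0  0  0  0  1 -3]
  I: [ 0  0  0  0  1  0 -1]
  M: [ 0  0  1  1  0  0  0]
  L: [ 1  1  0 -3  0  0  1]
  [Θ]: (1)·0+(1)·0+(2)·0+(-1)·1+(1)·-3 = -4
  [I]: (1)·0+(1)·0+(2)·0+(-1)·0+(1)·-1 = -1
  [M]: (1)·0+(1)·1+(2)·1+(-1)·0+(1)·0 = 3
  [L]: (1)·1+(1)·0+(2)·-3+(-1)·0+(1)·1 = -4
⇒ Θ^-4 I^-1 M^3 L^-4

{"Θ": -4, "I": -1, "M": 3, "L": -4}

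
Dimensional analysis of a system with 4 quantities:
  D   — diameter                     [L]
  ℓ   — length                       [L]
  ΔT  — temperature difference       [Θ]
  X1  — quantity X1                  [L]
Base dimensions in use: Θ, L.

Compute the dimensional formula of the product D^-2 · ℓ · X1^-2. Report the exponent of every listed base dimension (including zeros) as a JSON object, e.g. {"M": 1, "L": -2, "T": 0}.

{"Θ": 0, "L": -3}

Write exponents as rows Θ,L / cols D,ℓ,ΔT,X1:
  Θ: [ 0  0  1  0]
  L: [ 1  1  0  1]
  [Θ]: (-2)·0+(1)·0+(-2)·0 = 0
  [L]: (-2)·1+(1)·1+(-2)·1 = -3
⇒ L^-3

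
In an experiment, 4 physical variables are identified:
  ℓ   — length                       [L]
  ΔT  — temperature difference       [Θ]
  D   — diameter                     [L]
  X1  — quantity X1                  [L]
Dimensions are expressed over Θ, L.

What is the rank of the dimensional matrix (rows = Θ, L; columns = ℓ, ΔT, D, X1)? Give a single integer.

2

Exponent matrix [Θ,L] × [ℓ,ΔT,D,X1]:
  Θ: [ 0  1  0  0]
  L: [ 1  0  1  1]
Row reduction gives pivot columns ℓ,ΔT; rank = 2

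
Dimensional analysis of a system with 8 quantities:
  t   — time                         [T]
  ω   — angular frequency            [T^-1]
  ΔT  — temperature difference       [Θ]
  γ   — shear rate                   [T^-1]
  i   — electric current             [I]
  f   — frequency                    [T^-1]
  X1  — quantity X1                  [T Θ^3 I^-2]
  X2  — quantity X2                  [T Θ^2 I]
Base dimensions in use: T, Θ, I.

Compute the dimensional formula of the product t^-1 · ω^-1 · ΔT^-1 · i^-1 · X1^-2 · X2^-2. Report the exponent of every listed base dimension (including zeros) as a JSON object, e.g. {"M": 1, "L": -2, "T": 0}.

{"T": -4, "Θ": -11, "I": 1}

Write exponents as rows T,Θ,I / cols t,ω,ΔT,γ,i,f,X1,X2:
  T: [ 1 -1  0 -1  0 -1  1  1]
  Θ: [ 0  0  1  0  0  0  3  2]
  I: [ 0  0  0  0  1  0 -2  1]
  [T]: (-1)·1+(-1)·-1+(-1)·0+(-1)·0+(-2)·1+(-2)·1 = -4
  [Θ]: (-1)·0+(-1)·0+(-1)·1+(-1)·0+(-2)·3+(-2)·2 = -11
  [I]: (-1)·0+(-1)·0+(-1)·0+(-1)·1+(-2)·-2+(-2)·1 = 1
⇒ T^-4 Θ^-11 I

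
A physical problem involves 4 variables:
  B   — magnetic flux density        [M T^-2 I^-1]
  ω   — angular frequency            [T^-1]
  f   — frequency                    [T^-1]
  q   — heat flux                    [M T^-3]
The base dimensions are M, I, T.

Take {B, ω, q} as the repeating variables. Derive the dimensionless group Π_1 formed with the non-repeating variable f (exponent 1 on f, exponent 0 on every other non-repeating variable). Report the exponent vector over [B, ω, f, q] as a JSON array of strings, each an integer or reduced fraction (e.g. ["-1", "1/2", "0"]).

["0", "-1", "1", "0"]

Dimensional matrix (M×I×T by B×ω×f×q):
  M: [ 1  0  0  1]
  I: [-1  0  0  0]
  T: [-2 -1 -1 -3]
Echelon form has 3 nonzero rows (pivots: B,ω,q)
Repeat: B,ω,q; free: f
RREF:
  r0: [   1    0    0    0]
  r1: [   0    1    1    0]
  r2: [   0    0    0    1]
Fix exponent of f at 1; solve each RREF row for its pivot's exponent:
  r0: exp(B) + (0)·1 = 0 ⇒ exp(B) = 0
  r1: exp(ω) + (1)·1 = 0 ⇒ exp(ω) = -1
  r2: exp(q) + (0)·1 = 0 ⇒ exp(q) = 0
Π_1 = ω^-1 · f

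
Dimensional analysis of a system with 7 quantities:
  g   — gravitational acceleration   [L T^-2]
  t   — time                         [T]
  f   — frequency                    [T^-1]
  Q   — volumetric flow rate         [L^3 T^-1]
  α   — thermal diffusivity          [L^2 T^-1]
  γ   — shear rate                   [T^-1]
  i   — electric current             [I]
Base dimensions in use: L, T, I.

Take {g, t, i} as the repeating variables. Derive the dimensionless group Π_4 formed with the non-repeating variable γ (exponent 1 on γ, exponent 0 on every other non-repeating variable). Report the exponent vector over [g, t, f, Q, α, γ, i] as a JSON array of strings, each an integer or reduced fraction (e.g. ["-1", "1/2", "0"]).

["0", "1", "0", "0", "0", "1", "0"]

Dimensional matrix (L×T×I by g×t×f×Q×α×γ×i):
  L: [ 1  0  0  3  2  0  0]
  T: [-2  1 -1 -1 -1 -1  0]
  I: [ 0  0  0  0  0  0  1]
Row reduction gives pivot columns g,t,i; rank = 3
Repeat: g,t,i; free: f,Q,α,γ
RREF:
  r0: [   1    0    0    3    2    0    0]
  r1: [   0    1   -1    5    3   -1    0]
  r2: [   0    0    0    0    0    0    1]
Fix exponent of γ at 1, f at 0, Q at 0, α at 0; solve each RREF row for its pivot's exponent:
  r0: exp(g) + (0)·1 = 0 ⇒ exp(g) = 0
  r1: exp(t) + (-1)·1 = 0 ⇒ exp(t) = 1
  r2: exp(i) + (0)·1 = 0 ⇒ exp(i) = 0
Π_4 = t · γ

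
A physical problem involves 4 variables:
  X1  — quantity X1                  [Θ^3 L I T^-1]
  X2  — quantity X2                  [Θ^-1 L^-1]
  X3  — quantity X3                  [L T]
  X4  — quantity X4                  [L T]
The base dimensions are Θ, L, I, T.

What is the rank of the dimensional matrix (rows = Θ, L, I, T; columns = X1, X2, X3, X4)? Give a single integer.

Write exponents as rows Θ,L,I,T / cols X1,X2,X3,X4:
  Θ: [ 3 -1  0  0]
  L: [ 1 -1  1  1]
  I: [ 1  0  0  0]
  T: [-1  0  1  1]
Row reduction gives pivot columns X1,X2,X3; rank = 3

3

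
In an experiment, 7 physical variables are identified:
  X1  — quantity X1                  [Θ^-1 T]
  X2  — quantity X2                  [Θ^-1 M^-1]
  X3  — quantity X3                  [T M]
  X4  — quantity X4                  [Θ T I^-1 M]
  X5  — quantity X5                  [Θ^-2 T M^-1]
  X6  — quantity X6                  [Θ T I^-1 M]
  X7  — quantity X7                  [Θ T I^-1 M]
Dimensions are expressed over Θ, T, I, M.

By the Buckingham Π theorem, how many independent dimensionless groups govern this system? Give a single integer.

Exponent matrix [Θ,T,I,M] × [X1,X2,X3,X4,X5,X6,X7]:
  Θ: [-1 -1  0  1 -2  1  1]
  T: [ 1  0  1  1  1  1  1]
  I: [ 0  0  0 -1  0 -1 -1]
  M: [ 0 -1  1  1 -1  1  1]
Echelon form has 3 nonzero rows (pivots: X1,X2,X4)
n=7, r=3 ⇒ 4 dimensionless groups

4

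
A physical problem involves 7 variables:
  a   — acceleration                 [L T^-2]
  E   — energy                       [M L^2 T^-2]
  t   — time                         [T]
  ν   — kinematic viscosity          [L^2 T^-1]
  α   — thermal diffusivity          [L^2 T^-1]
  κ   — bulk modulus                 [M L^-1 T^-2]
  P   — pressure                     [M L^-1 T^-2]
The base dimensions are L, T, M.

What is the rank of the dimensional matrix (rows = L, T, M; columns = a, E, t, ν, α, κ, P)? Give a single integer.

3

Write exponents as rows L,T,M / cols a,E,t,ν,α,κ,P:
  L: [ 1  2  0  2  2 -1 -1]
  T: [-2 -2  1 -1 -1 -2 -2]
  M: [ 0  1  0  0  0  1  1]
Row reduction gives pivot columns a,E,t; rank = 3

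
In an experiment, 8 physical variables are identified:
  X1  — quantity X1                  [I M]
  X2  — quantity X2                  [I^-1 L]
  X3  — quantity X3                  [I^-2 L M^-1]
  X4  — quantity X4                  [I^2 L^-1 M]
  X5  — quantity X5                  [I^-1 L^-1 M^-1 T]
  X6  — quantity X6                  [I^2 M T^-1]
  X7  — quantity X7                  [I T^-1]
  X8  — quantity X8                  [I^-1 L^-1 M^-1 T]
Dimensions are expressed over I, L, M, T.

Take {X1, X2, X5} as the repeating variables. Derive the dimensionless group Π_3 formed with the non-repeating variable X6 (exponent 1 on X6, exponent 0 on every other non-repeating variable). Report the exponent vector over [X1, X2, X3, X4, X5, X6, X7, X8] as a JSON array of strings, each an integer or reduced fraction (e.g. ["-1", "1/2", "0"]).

["0", "1", "0", "0", "1", "1", "0", "0"]

Exponent matrix [I,L,M,T] × [X1,X2,X3,X4,X5,X6,X7,X8]:
  I: [ 1 -1 -2  2 -1  2  1 -1]
  L: [ 0  1  1 -1 -1  0  0 -1]
  M: [ 1  0 -1  1 -1  1  0 -1]
  T: [ 0  0  0  0  1 -1 -1  1]
RREF → pivots at {X1,X2,X5} ⇒ r = 3
Repeat: X1,X2,X5; free: X3,X4,X6,X7,X8
RREF:
  r0: [   1    0   -1    1    0    0   -1    0]
  r1: [   0    1    1   -1    0   -1   -1    0]
  r2: [   0    0    0    0    1   -1   -1    1]
  r3: [   0    0    0    0    0    0    0    0]
Fix exponent of X6 at 1, X3 at 0, X4 at 0, X7 at 0, X8 at 0; solve each RREF row for its pivot's exponent:
  r0: exp(X1) + (0)·1 = 0 ⇒ exp(X1) = 0
  r1: exp(X2) + (-1)·1 = 0 ⇒ exp(X2) = 1
  r2: exp(X5) + (-1)·1 = 0 ⇒ exp(X5) = 1
Π_3 = X2 · X5 · X6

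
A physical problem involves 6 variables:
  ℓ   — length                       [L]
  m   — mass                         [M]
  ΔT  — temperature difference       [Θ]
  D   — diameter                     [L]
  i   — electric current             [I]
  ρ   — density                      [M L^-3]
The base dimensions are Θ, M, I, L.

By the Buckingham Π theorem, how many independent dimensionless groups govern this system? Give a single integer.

2

Exponent matrix [Θ,M,I,L] × [ℓ,m,ΔT,D,i,ρ]:
  Θ: [ 0  0  1  0  0  0]
  M: [ 0  1  0  0  0  1]
  I: [ 0  0  0  0  1  0]
  L: [ 1  0  0  1  0 -3]
Row reduction gives pivot columns ℓ,m,ΔT,i; rank = 4
Π count = n − r = 6 − 4 = 2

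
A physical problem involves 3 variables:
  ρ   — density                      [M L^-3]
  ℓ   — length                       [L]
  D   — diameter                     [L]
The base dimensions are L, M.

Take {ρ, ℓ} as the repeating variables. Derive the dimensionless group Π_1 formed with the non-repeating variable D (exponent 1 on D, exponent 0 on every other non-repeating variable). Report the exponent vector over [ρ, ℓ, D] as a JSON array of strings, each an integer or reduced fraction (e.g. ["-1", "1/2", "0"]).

Dimensional matrix (L×M by ρ×ℓ×D):
  L: [-3  1  1]
  M: [ 1  0  0]
RREF → pivots at {ρ,ℓ} ⇒ r = 2
Pivot set = {ρ,ℓ}, free = {D}
RREF:
  r0: [   1    0    0]
  r1: [   0    1    1]
Fix exponent of D at 1; solve each RREF row for its pivot's exponent:
  r0: exp(ρ) + (0)·1 = 0 ⇒ exp(ρ) = 0
  r1: exp(ℓ) + (1)·1 = 0 ⇒ exp(ℓ) = -1
Π_1 = ℓ^-1 · D

["0", "-1", "1"]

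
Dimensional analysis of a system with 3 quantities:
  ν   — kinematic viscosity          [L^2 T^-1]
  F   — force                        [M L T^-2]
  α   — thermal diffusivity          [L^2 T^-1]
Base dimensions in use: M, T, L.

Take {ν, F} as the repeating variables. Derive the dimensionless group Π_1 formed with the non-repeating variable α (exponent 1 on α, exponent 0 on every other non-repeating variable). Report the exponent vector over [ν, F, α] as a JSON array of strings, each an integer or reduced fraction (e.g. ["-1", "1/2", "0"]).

Exponent matrix [M,T,L] × [ν,F,α]:
  M: [ 0  1  0]
  T: [-1 -2 -1]
  L: [ 2  1  2]
Row reduction gives pivot columns ν,F; rank = 2
Repeat: ν,F; free: α
RREF:
  r0: [   1    0    1]
  r1: [   0    1    0]
  r2: [   0    0    0]
Fix exponent of α at 1; solve each RREF row for its pivot's exponent:
  r0: exp(ν) + (1)·1 = 0 ⇒ exp(ν) = -1
  r1: exp(F) + (0)·1 = 0 ⇒ exp(F) = 0
Π_1 = ν^-1 · α

["-1", "0", "1"]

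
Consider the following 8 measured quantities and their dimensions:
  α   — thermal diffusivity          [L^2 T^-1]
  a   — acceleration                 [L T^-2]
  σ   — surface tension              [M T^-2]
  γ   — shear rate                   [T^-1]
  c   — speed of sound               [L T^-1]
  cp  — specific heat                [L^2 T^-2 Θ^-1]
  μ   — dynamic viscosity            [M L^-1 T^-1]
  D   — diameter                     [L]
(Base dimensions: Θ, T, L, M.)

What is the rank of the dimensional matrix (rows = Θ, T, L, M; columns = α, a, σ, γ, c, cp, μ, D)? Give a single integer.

4

Exponent matrix [Θ,T,L,M] × [α,a,σ,γ,c,cp,μ,D]:
  Θ: [ 0  0  0  0  0 -1  0  0]
  T: [-1 -2 -2 -1 -1 -2 -1  0]
  L: [ 2  1  0  0  1  2 -1  1]
  M: [ 0  0  1  0  0  0  1  0]
RREF → pivots at {α,a,σ,cp} ⇒ r = 4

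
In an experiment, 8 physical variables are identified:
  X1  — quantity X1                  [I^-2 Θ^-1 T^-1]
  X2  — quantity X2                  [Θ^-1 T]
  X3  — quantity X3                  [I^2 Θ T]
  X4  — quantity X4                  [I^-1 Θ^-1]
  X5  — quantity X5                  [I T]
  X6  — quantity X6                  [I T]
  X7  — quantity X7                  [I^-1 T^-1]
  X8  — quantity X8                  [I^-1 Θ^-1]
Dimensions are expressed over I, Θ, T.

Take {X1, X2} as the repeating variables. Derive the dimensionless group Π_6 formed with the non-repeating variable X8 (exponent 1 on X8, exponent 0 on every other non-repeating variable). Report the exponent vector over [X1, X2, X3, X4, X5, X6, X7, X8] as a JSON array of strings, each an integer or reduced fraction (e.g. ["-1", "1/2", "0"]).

Dimensional matrix (I×Θ×T by X1×X2×X3×X4×X5×X6×X7×X8):
  I: [-2  0  2 -1  1  1 -1 -1]
  Θ: [-1 -1  1 -1  0  0  0 -1]
  T: [-1  1  1  0  1  1 -1  0]
Echelon form has 2 nonzero rows (pivots: X1,X2)
Repeat: X1,X2; free: X3,X4,X5,X6,X7,X8
RREF:
  r0: [   1    0   -1  1/2 -1/2 -1/2  1/2  1/2]
  r1: [   0    1    0  1/2  1/2  1/2 -1/2  1/2]
  r2: [   0    0    0    0    0    0    0    0]
Fix exponent of X8 at 1, X3 at 0, X4 at 0, X5 at 0, X6 at 0, X7 at 0; solve each RREF row for its pivot's exponent:
  r0: exp(X1) + (1/2)·1 = 0 ⇒ exp(X1) = -1/2
  r1: exp(X2) + (1/2)·1 = 0 ⇒ exp(X2) = -1/2
Π_6 = X1^(-1/2) · X2^(-1/2) · X8

["-1/2", "-1/2", "0", "0", "0", "0", "0", "1"]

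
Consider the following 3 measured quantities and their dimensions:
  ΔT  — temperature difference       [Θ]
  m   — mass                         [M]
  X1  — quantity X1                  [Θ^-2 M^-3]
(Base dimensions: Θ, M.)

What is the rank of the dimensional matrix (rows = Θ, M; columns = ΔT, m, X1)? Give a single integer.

Dimensional matrix (Θ×M by ΔT×m×X1):
  Θ: [ 1  0 -2]
  M: [ 0  1 -3]
RREF → pivots at {ΔT,m} ⇒ r = 2

2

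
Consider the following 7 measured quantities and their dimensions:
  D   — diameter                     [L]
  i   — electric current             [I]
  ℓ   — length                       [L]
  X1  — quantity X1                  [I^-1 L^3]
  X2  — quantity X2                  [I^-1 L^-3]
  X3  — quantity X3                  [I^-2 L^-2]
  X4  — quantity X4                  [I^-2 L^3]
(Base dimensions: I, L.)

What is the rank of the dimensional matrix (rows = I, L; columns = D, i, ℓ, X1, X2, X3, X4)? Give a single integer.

2

Exponent matrix [I,L] × [D,i,ℓ,X1,X2,X3,X4]:
  I: [ 0  1  0 -1 -1 -2 -2]
  L: [ 1  0  1  3 -3 -2  3]
Row reduction gives pivot columns D,i; rank = 2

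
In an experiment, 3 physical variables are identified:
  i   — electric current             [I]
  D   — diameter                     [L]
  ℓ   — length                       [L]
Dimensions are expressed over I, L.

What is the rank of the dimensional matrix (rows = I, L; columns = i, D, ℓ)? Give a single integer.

2

Write exponents as rows I,L / cols i,D,ℓ:
  I: [ 1  0  0]
  L: [ 0  1  1]
RREF → pivots at {i,D} ⇒ r = 2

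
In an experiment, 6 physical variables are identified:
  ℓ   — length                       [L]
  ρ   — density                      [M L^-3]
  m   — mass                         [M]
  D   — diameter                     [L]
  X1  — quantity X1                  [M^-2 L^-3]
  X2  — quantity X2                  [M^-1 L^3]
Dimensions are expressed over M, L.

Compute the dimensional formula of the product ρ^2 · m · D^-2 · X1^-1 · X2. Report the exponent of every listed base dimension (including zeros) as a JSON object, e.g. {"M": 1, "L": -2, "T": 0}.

Exponent matrix [M,L] × [ℓ,ρ,m,D,X1,X2]:
  M: [ 0  1  1  0 -2 -1]
  L: [ 1 -3  0  1 -3  3]
  [M]: (2)·1+(1)·1+(-2)·0+(-1)·-2+(1)·-1 = 4
  [L]: (2)·-3+(1)·0+(-2)·1+(-1)·-3+(1)·3 = -2
⇒ M^4 L^-2

{"M": 4, "L": -2}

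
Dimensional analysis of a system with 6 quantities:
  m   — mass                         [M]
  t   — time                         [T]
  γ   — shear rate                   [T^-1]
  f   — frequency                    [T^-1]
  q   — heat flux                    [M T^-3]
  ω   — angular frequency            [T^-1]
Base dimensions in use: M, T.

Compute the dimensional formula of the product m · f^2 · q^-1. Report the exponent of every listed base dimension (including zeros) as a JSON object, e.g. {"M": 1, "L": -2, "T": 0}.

{"M": 0, "T": 1}

Dimensional matrix (M×T by m×t×γ×f×q×ω):
  M: [ 1  0  0  0  1  0]
  T: [ 0  1 -1 -1 -3 -1]
  [M]: (1)·1+(2)·0+(-1)·1 = 0
  [T]: (1)·0+(2)·-1+(-1)·-3 = 1
⇒ T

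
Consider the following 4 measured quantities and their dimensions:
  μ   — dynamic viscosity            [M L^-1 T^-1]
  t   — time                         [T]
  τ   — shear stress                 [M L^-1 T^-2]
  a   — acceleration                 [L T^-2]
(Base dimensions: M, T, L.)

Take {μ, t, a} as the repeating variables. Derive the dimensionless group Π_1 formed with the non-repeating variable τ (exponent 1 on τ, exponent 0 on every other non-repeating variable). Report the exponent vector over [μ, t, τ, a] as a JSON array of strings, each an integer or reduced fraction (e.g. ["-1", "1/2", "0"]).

["-1", "1", "1", "0"]

Write exponents as rows M,T,L / cols μ,t,τ,a:
  M: [ 1  0  1  0]
  T: [-1  1 -2 -2]
  L: [-1  0 -1  1]
RREF → pivots at {μ,t,a} ⇒ r = 3
Pivot set = {μ,t,a}, free = {τ}
RREF:
  r0: [   1    0    1    0]
  r1: [   0    1   -1    0]
  r2: [   0    0    0    1]
Fix exponent of τ at 1; solve each RREF row for its pivot's exponent:
  r0: exp(μ) + (1)·1 = 0 ⇒ exp(μ) = -1
  r1: exp(t) + (-1)·1 = 0 ⇒ exp(t) = 1
  r2: exp(a) + (0)·1 = 0 ⇒ exp(a) = 0
Π_1 = μ^-1 · t · τ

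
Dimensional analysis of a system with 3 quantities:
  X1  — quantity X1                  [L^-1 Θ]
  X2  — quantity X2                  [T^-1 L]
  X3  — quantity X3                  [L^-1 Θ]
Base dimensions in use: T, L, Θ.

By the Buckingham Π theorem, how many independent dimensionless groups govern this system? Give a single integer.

Write exponents as rows T,L,Θ / cols X1,X2,X3:
  T: [ 0 -1  0]
  L: [-1  1 -1]
  Θ: [ 1  0  1]
Echelon form has 2 nonzero rows (pivots: X1,X2)
Π count = n − r = 3 − 2 = 1

1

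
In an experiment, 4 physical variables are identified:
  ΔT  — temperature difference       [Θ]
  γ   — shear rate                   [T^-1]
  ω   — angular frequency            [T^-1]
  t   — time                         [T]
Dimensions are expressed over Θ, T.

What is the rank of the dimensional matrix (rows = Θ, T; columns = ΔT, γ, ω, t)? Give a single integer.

2

Write exponents as rows Θ,T / cols ΔT,γ,ω,t:
  Θ: [ 1  0  0  0]
  T: [ 0 -1 -1  1]
Row reduction gives pivot columns ΔT,γ; rank = 2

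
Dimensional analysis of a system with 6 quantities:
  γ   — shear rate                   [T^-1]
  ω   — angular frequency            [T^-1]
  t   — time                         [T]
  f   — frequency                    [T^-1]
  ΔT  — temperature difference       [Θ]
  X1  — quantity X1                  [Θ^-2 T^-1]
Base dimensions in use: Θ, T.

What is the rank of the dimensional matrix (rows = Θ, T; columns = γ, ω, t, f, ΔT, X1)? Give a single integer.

Dimensional matrix (Θ×T by γ×ω×t×f×ΔT×X1):
  Θ: [ 0  0  0  0  1 -2]
  T: [-1 -1  1 -1  0 -1]
Echelon form has 2 nonzero rows (pivots: γ,ΔT)

2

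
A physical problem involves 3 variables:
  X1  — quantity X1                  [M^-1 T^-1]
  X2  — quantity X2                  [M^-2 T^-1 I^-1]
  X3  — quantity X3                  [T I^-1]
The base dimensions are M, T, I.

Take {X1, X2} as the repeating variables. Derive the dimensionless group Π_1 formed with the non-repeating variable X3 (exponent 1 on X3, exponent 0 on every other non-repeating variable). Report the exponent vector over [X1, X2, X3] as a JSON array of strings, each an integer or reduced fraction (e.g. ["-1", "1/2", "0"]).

["2", "-1", "1"]

Exponent matrix [M,T,I] × [X1,X2,X3]:
  M: [-1 -2  0]
  T: [-1 -1  1]
  I: [ 0 -1 -1]
RREF → pivots at {X1,X2} ⇒ r = 2
Repeat: X1,X2; free: X3
RREF:
  r0: [   1    0   -2]
  r1: [   0    1    1]
  r2: [   0    0    0]
Fix exponent of X3 at 1; solve each RREF row for its pivot's exponent:
  r0: exp(X1) + (-2)·1 = 0 ⇒ exp(X1) = 2
  r1: exp(X2) + (1)·1 = 0 ⇒ exp(X2) = -1
Π_1 = X1^2 · X2^-1 · X3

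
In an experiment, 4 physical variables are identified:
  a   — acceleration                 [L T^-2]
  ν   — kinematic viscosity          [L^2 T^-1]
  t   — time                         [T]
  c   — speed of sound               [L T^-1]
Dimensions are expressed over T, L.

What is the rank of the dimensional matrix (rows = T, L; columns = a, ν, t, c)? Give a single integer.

Exponent matrix [T,L] × [a,ν,t,c]:
  T: [-2 -1  1 -1]
  L: [ 1  2  0  1]
Row reduction gives pivot columns a,ν; rank = 2

2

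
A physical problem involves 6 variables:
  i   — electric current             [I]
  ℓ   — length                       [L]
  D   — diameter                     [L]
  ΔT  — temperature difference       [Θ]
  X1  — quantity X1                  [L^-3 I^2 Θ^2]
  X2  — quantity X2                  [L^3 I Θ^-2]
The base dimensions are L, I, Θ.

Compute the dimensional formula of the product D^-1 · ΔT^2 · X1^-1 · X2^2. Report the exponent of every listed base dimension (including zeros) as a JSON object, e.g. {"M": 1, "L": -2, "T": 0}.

Dimensional matrix (L×I×Θ by i×ℓ×D×ΔT×X1×X2):
  L: [ 0  1  1  0 -3  3]
  I: [ 1  0  0  0  2  1]
  Θ: [ 0  0  0  1  2 -2]
  [L]: (-1)·1+(2)·0+(-1)·-3+(2)·3 = 8
  [I]: (-1)·0+(2)·0+(-1)·2+(2)·1 = 0
  [Θ]: (-1)·0+(2)·1+(-1)·2+(2)·-2 = -4
⇒ L^8 Θ^-4

{"L": 8, "I": 0, "Θ": -4}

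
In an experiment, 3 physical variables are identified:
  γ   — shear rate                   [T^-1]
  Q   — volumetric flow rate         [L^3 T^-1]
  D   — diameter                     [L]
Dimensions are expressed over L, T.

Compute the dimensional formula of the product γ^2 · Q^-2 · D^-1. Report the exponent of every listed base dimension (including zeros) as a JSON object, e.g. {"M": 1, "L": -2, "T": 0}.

{"L": -7, "T": 0}

Exponent matrix [L,T] × [γ,Q,D]:
  L: [ 0  3  1]
  T: [-1 -1  0]
  [L]: (2)·0+(-2)·3+(-1)·1 = -7
  [T]: (2)·-1+(-2)·-1+(-1)·0 = 0
⇒ L^-7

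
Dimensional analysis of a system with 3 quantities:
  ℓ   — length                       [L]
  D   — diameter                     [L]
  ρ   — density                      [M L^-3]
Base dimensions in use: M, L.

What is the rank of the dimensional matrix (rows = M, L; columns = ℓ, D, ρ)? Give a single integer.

2

Exponent matrix [M,L] × [ℓ,D,ρ]:
  M: [ 0  0  1]
  L: [ 1  1 -3]
Row reduction gives pivot columns ℓ,ρ; rank = 2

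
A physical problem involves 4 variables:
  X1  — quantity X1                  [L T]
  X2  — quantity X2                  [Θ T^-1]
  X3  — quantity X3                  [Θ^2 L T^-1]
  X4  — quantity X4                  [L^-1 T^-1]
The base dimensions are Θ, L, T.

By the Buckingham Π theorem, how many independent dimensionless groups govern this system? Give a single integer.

Write exponents as rows Θ,L,T / cols X1,X2,X3,X4:
  Θ: [ 0  1  2  0]
  L: [ 1  0  1 -1]
  T: [ 1 -1 -1 -1]
Row reduction gives pivot columns X1,X2; rank = 2
4 vars − rank 2 = 2 Π groups

2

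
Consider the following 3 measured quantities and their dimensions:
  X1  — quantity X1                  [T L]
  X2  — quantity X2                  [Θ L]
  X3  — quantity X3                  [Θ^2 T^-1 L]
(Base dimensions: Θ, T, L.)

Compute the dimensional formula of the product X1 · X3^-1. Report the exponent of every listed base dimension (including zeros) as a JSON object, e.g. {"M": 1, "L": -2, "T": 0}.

{"Θ": -2, "T": 2, "L": 0}

Dimensional matrix (Θ×T×L by X1×X2×X3):
  Θ: [ 0  1  2]
  T: [ 1  0 -1]
  L: [ 1  1  1]
  [Θ]: (1)·0+(-1)·2 = -2
  [T]: (1)·1+(-1)·-1 = 2
  [L]: (1)·1+(-1)·1 = 0
⇒ Θ^-2 T^2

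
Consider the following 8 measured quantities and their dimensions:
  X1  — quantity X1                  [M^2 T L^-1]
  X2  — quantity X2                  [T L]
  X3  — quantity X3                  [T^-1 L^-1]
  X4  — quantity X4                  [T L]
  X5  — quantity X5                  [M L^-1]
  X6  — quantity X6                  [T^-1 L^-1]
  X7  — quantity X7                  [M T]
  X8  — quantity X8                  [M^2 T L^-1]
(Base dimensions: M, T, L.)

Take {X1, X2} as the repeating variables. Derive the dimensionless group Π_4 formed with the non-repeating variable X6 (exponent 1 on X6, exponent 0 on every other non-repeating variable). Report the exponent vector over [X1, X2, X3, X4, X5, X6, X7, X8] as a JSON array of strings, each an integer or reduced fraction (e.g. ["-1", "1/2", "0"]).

["0", "1", "0", "0", "0", "1", "0", "0"]

Write exponents as rows M,T,L / cols X1,X2,X3,X4,X5,X6,X7,X8:
  M: [ 2  0  0  0  1  0  1  2]
  T: [ 1  1 -1  1  0 -1  1  1]
  L: [-1  1 -1  1 -1 -1  0 -1]
Echelon form has 2 nonzero rows (pivots: X1,X2)
Pivot set = {X1,X2}, free = {X3,X4,X5,X6,X7,X8}
RREF:
  r0: [   1    0    0    0  1/2    0  1/2    1]
  r1: [   0    1   -1    1 -1/2   -1  1/2    0]
  r2: [   0    0    0    0    0    0    0    0]
Fix exponent of X6 at 1, X3 at 0, X4 at 0, X5 at 0, X7 at 0, X8 at 0; solve each RREF row for its pivot's exponent:
  r0: exp(X1) + (0)·1 = 0 ⇒ exp(X1) = 0
  r1: exp(X2) + (-1)·1 = 0 ⇒ exp(X2) = 1
Π_4 = X2 · X6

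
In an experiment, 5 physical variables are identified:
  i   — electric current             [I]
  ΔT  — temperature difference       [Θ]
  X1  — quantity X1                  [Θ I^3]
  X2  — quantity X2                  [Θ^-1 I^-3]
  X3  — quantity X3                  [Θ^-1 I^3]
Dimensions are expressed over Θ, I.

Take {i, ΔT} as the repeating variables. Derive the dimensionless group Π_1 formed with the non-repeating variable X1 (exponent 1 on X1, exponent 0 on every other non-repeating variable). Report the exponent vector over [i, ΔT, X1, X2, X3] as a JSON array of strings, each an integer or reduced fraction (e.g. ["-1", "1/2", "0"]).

Write exponents as rows Θ,I / cols i,ΔT,X1,X2,X3:
  Θ: [ 0  1  1 -1 -1]
  I: [ 1  0  3 -3  3]
RREF → pivots at {i,ΔT} ⇒ r = 2
Repeat: i,ΔT; free: X1,X2,X3
RREF:
  r0: [   1    0    3   -3    3]
  r1: [   0    1    1   -1   -1]
Fix exponent of X1 at 1, X2 at 0, X3 at 0; solve each RREF row for its pivot's exponent:
  r0: exp(i) + (3)·1 = 0 ⇒ exp(i) = -3
  r1: exp(ΔT) + (1)·1 = 0 ⇒ exp(ΔT) = -1
Π_1 = i^-3 · ΔT^-1 · X1

["-3", "-1", "1", "0", "0"]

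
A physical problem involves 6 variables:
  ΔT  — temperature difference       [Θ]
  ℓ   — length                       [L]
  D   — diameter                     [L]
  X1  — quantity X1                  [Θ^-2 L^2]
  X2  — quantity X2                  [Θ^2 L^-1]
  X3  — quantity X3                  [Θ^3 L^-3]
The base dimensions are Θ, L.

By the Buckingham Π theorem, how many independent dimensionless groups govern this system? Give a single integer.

4

Dimensional matrix (Θ×L by ΔT×ℓ×D×X1×X2×X3):
  Θ: [ 1  0  0 -2  2  3]
  L: [ 0  1  1  2 -1 -3]
Echelon form has 2 nonzero rows (pivots: ΔT,ℓ)
6 vars − rank 2 = 4 Π groups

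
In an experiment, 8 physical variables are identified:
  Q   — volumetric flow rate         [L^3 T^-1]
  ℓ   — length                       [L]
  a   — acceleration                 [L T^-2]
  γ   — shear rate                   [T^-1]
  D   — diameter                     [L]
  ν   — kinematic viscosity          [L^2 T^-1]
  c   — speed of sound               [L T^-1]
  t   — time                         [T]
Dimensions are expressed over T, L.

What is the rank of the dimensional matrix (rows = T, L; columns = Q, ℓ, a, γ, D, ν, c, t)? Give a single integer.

Exponent matrix [T,L] × [Q,ℓ,a,γ,D,ν,c,t]:
  T: [-1  0 -2 -1  0 -1 -1  1]
  L: [ 3  1  1  0  1  2  1  0]
Echelon form has 2 nonzero rows (pivots: Q,ℓ)

2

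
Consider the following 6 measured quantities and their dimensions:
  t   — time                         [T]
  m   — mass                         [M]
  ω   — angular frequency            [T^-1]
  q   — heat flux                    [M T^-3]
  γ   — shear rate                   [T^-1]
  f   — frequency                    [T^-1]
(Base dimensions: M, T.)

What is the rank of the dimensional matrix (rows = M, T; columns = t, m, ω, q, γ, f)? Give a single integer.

2

Exponent matrix [M,T] × [t,m,ω,q,γ,f]:
  M: [ 0  1  0  1  0  0]
  T: [ 1  0 -1 -3 -1 -1]
RREF → pivots at {t,m} ⇒ r = 2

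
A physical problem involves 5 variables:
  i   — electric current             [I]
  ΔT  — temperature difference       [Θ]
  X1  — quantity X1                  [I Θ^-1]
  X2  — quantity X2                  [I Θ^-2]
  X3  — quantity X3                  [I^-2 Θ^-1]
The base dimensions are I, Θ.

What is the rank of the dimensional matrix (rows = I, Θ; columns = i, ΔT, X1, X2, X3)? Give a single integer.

Dimensional matrix (I×Θ by i×ΔT×X1×X2×X3):
  I: [ 1  0  1  1 -2]
  Θ: [ 0  1 -1 -2 -1]
Echelon form has 2 nonzero rows (pivots: i,ΔT)

2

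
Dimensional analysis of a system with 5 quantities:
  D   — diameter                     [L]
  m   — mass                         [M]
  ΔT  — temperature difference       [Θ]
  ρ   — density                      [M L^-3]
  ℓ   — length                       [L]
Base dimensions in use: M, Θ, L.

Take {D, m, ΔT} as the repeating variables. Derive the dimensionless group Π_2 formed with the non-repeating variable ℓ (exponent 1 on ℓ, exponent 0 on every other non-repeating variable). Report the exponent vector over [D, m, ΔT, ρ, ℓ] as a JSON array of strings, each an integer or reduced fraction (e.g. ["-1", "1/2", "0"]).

Dimensional matrix (M×Θ×L by D×m×ΔT×ρ×ℓ):
  M: [ 0  1  0  1  0]
  Θ: [ 0  0  1  0  0]
  L: [ 1  0  0 -3  1]
Echelon form has 3 nonzero rows (pivots: D,m,ΔT)
Pivot set = {D,m,ΔT}, free = {ρ,ℓ}
RREF:
  r0: [   1    0    0   -3    1]
  r1: [   0    1    0    1    0]
  r2: [   0    0    1    0    0]
Fix exponent of ℓ at 1, ρ at 0; solve each RREF row for its pivot's exponent:
  r0: exp(D) + (1)·1 = 0 ⇒ exp(D) = -1
  r1: exp(m) + (0)·1 = 0 ⇒ exp(m) = 0
  r2: exp(ΔT) + (0)·1 = 0 ⇒ exp(ΔT) = 0
Π_2 = D^-1 · ℓ

["-1", "0", "0", "0", "1"]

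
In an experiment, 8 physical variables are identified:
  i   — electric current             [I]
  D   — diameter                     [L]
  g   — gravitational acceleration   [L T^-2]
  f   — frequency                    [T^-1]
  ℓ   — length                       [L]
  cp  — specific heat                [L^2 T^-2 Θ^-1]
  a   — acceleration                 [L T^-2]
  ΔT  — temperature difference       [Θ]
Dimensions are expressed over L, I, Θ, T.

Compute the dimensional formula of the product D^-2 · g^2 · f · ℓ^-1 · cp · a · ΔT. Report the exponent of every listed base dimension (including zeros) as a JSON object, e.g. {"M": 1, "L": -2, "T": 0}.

Write exponents as rows L,I,Θ,T / cols i,D,g,f,ℓ,cp,a,ΔT:
  L: [ 0  1  1  0  1  2  1  0]
  I: [ 1  0  0  0  0  0  0  0]
  Θ: [ 0  0  0  0  0 -1  0  1]
  T: [ 0  0 -2 -1  0 -2 -2  0]
  [L]: (-2)·1+(2)·1+(1)·0+(-1)·1+(1)·2+(1)·1+(1)·0 = 2
  [I]: (-2)·0+(2)·0+(1)·0+(-1)·0+(1)·0+(1)·0+(1)·0 = 0
  [Θ]: (-2)·0+(2)·0+(1)·0+(-1)·0+(1)·-1+(1)·0+(1)·1 = 0
  [T]: (-2)·0+(2)·-2+(1)·-1+(-1)·0+(1)·-2+(1)·-2+(1)·0 = -9
⇒ L^2 T^-9

{"L": 2, "I": 0, "Θ": 0, "T": -9}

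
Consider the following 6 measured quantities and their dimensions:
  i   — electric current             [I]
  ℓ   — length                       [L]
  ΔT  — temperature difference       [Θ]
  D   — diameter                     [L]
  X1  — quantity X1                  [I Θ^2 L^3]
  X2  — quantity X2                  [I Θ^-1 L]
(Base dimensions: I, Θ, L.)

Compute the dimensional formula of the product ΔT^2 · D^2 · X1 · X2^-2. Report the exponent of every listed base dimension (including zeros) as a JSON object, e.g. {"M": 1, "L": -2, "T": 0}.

Dimensional matrix (I×Θ×L by i×ℓ×ΔT×D×X1×X2):
  I: [ 1  0  0  0  1  1]
  Θ: [ 0  0  1  0  2 -1]
  L: [ 0  1  0  1  3  1]
  [I]: (2)·0+(2)·0+(1)·1+(-2)·1 = -1
  [Θ]: (2)·1+(2)·0+(1)·2+(-2)·-1 = 6
  [L]: (2)·0+(2)·1+(1)·3+(-2)·1 = 3
⇒ I^-1 Θ^6 L^3

{"I": -1, "Θ": 6, "L": 3}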